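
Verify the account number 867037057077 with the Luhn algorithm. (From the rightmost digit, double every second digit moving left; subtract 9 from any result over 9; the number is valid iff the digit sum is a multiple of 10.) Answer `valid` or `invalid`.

invalid

From the right, keep odd positions and double even positions (subtract 9 from any doubled value over 9):
  doubled (positions 2,4,...): 5 5 0 6 5 7 → sum 28
  kept (positions 1,3,...): 7 0 5 7 0 6 → sum 25
Total = 53.
53 mod 10 = 3, so the number is invalid.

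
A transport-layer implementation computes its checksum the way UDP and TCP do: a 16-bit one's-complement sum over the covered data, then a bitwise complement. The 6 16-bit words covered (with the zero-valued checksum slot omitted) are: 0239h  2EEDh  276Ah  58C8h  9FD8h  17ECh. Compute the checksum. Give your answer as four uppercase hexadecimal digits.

96E2

One's-complement addition (fold any carry out of bit 15 back into bit 0):
  0x0239 + 0x2EED = 0x03126
  0x3126 + 0x276A = 0x05890
  0x5890 + 0x58C8 = 0x0B158
  0xB158 + 0x9FD8 = 0x15130 → wrap carry → 0x5131
  0x5131 + 0x17EC = 0x0691D
One's-complement sum = 0x691D.
Checksum = ~0x691D & 0xFFFF = 0x96E2.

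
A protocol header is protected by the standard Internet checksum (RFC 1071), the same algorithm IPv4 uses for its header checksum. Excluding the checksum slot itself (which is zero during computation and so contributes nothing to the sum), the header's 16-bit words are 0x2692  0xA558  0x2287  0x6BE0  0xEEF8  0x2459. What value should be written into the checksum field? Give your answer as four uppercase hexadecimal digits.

One's-complement addition (fold any carry out of bit 15 back into bit 0):
  0x2692 + 0xA558 = 0x0CBEA
  0xCBEA + 0x2287 = 0x0EE71
  0xEE71 + 0x6BE0 = 0x15A51 → wrap carry → 0x5A52
  0x5A52 + 0xEEF8 = 0x1494A → wrap carry → 0x494B
  0x494B + 0x2459 = 0x06DA4
One's-complement sum = 0x6DA4.
Checksum = ~0x6DA4 & 0xFFFF = 0x925B.

925B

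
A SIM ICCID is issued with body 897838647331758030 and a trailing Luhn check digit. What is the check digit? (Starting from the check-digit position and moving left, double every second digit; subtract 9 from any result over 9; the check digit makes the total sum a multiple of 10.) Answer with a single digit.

Partial digits right→left: 0 3 0 8 5 7 1 3 3 7 4 6 8 3 8 7 9 8
Double every second digit counting from the check-digit position (so the 1st, 3rd, 5th, ... of the partial from the right).
  doubled (with −9 where >9): 0 0 1 2 6 8 7 7 9 → sum 40
  kept as-is: 3 8 7 3 7 6 3 7 8 → sum 52
Total = 40 + 52 = 92.
Check digit = (10 − (92 mod 10)) mod 10 = 8.

8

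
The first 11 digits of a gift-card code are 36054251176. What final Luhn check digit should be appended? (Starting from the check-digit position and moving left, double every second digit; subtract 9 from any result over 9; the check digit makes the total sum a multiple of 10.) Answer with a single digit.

9

Partial digits right→left: 6 7 1 1 5 2 4 5 0 6 3
Double every second digit counting from the check-digit position (so the 1st, 3rd, 5th, ... of the partial from the right).
  doubled (with −9 where >9): 3 2 1 8 0 6 → sum 20
  kept as-is: 7 1 2 5 6 → sum 21
Total = 20 + 21 = 41.
Check digit = (10 − (41 mod 10)) mod 10 = 9.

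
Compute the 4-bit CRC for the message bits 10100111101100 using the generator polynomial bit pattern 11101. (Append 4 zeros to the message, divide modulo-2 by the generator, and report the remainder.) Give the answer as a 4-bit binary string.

Append 4 zeros: 101001111011000000. Divide by 11101 (XOR where the leading bit is 1):
  pos 0: 10100 XOR 11101 = 01001
  pos 1: 10011 XOR 11101 = 01110
  pos 2: 11101 XOR 11101 = 00000
  pos 7: 11011 XOR 11101 = 00110
  pos 9: 11000 XOR 11101 = 00101
  pos 11: 10100 XOR 11101 = 01001
  pos 12: 10010 XOR 11101 = 01111
  pos 13: 11110 XOR 11101 = 00011
Remainder (last 4 bits) = 0011. This is the CRC / FCS.

0011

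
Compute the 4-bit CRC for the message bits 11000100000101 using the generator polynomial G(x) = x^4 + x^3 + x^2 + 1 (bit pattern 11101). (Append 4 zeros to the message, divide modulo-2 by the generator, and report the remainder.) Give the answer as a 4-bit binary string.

1000

Append 4 zeros: 110001000001010000. Divide by 11101 (XOR where the leading bit is 1):
  pos 0: 11000 XOR 11101 = 00101
  pos 2: 10110 XOR 11101 = 01011
  pos 3: 10110 XOR 11101 = 01011
  pos 4: 10110 XOR 11101 = 01011
  pos 5: 10110 XOR 11101 = 01011
  pos 6: 10110 XOR 11101 = 01011
  pos 7: 10111 XOR 11101 = 01010
  pos 8: 10100 XOR 11101 = 01001
  pos 9: 10011 XOR 11101 = 01110
  pos 10: 11100 XOR 11101 = 00001
Remainder (last 4 bits) = 1000. This is the CRC / FCS.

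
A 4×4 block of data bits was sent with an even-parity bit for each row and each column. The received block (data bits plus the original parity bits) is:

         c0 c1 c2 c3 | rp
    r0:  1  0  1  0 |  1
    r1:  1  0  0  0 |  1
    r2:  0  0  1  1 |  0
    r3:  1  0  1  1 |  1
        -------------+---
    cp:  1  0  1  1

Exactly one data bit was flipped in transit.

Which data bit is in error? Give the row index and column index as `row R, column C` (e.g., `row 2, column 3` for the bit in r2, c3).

row 0, column 3

Recompute each row's even parity and compare to rp:
  r0: data parity 0, sent rp 1 → mismatch
  r1: data parity 1, sent rp 1 → ok
  r2: data parity 0, sent rp 0 → ok
  r3: data parity 1, sent rp 1 → ok
Recompute each column's even parity and compare to cp:
  c0: data parity 1, sent cp 1 → ok
  c1: data parity 0, sent cp 0 → ok
  c2: data parity 1, sent cp 1 → ok
  c3: data parity 0, sent cp 1 → mismatch
Exactly one row (r0) and one column (c3) fail → the flipped bit is at their intersection.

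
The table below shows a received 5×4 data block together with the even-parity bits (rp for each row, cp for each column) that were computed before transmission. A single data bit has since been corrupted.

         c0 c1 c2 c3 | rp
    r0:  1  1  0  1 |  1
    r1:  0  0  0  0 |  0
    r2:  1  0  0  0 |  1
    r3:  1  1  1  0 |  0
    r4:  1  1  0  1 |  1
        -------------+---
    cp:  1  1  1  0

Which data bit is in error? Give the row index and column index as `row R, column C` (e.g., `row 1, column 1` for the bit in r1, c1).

row 3, column 0

Recompute each row's even parity and compare to rp:
  r0: data parity 1, sent rp 1 → ok
  r1: data parity 0, sent rp 0 → ok
  r2: data parity 1, sent rp 1 → ok
  r3: data parity 1, sent rp 0 → mismatch
  r4: data parity 1, sent rp 1 → ok
Recompute each column's even parity and compare to cp:
  c0: data parity 0, sent cp 1 → mismatch
  c1: data parity 1, sent cp 1 → ok
  c2: data parity 1, sent cp 1 → ok
  c3: data parity 0, sent cp 0 → ok
Exactly one row (r3) and one column (c0) fail → the flipped bit is at their intersection.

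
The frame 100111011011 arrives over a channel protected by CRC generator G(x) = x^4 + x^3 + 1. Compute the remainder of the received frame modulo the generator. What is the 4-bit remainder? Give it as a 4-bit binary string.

1001

Modulo-2 division of 100111011011 by 11001:
  pos 0: 10011 XOR 11001 = 01010
  pos 1: 10101 XOR 11001 = 01100
  pos 2: 11000 XOR 11001 = 00001
  pos 6: 11101 XOR 11001 = 00100
Remainder = 1001 (nonzero — an error is detected).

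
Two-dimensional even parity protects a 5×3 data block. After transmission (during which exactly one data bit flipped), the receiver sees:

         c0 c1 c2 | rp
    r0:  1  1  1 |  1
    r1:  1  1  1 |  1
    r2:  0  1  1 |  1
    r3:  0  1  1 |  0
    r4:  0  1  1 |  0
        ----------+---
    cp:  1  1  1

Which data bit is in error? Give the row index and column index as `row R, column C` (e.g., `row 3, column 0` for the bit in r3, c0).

Recompute each row's even parity and compare to rp:
  r0: data parity 1, sent rp 1 → ok
  r1: data parity 1, sent rp 1 → ok
  r2: data parity 0, sent rp 1 → mismatch
  r3: data parity 0, sent rp 0 → ok
  r4: data parity 0, sent rp 0 → ok
Recompute each column's even parity and compare to cp:
  c0: data parity 0, sent cp 1 → mismatch
  c1: data parity 1, sent cp 1 → ok
  c2: data parity 1, sent cp 1 → ok
Exactly one row (r2) and one column (c0) fail → the flipped bit is at their intersection.

row 2, column 0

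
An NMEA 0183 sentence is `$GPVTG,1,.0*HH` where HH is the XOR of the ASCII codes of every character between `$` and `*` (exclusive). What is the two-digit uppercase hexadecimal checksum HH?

7D

XOR the ASCII codes of the payload characters:
  'G' = 0x47 → acc = 0x47
  'P' = 0x50 → acc = 0x17
  'V' = 0x56 → acc = 0x41
  'T' = 0x54 → acc = 0x15
  'G' = 0x47 → acc = 0x52
  ',' = 0x2C → acc = 0x7E
  '1' = 0x31 → acc = 0x4F
  ',' = 0x2C → acc = 0x63
  '.' = 0x2E → acc = 0x4D
  '0' = 0x30 → acc = 0x7D
Checksum = 0x7D.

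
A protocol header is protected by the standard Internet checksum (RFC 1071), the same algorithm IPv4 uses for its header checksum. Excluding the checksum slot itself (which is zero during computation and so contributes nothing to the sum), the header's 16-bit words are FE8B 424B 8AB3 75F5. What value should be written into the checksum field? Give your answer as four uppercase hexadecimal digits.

One's-complement addition (fold any carry out of bit 15 back into bit 0):
  0xFE8B + 0x424B = 0x140D6 → wrap carry → 0x40D7
  0x40D7 + 0x8AB3 = 0x0CB8A
  0xCB8A + 0x75F5 = 0x1417F → wrap carry → 0x4180
One's-complement sum = 0x4180.
Checksum = ~0x4180 & 0xFFFF = 0xBE7F.

BE7F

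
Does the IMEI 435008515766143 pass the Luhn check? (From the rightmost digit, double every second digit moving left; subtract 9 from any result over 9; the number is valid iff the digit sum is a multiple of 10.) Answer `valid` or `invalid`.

From the right, keep odd positions and double even positions (subtract 9 from any doubled value over 9):
  doubled (positions 2,4,...): 8 3 5 2 7 0 6 → sum 31
  kept (positions 1,3,...): 3 1 6 5 5 0 5 4 → sum 29
Total = 60.
60 mod 10 = 0, so the number is valid.

valid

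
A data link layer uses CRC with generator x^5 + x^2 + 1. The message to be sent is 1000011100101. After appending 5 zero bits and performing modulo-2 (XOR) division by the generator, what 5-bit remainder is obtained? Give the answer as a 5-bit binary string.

11010

Append 5 zeros: 100001110010100000. Divide by 100101 (XOR where the leading bit is 1):
  pos 0: 100001 XOR 100101 = 000100
  pos 3: 100110 XOR 100101 = 000011
  pos 7: 110101 XOR 100101 = 010000
  pos 8: 100000 XOR 100101 = 000101
  pos 11: 101000 XOR 100101 = 001101
Remainder (last 5 bits) = 11010. This is the CRC / FCS.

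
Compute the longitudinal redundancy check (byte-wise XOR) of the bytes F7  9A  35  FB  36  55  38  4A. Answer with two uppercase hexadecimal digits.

XOR the bytes together:
  start with 0xF7
  0xF7 ⊕ 0x9A = 0x6D
  0x6D ⊕ 0x35 = 0x58
  0x58 ⊕ 0xFB = 0xA3
  0xA3 ⊕ 0x36 = 0x95
  0x95 ⊕ 0x55 = 0xC0
  0xC0 ⊕ 0x38 = 0xF8
  0xF8 ⊕ 0x4A = 0xB2

B2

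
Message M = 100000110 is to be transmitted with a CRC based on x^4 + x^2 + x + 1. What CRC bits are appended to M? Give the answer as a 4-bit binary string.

1011

Append 4 zeros: 1000001100000. Divide by 10111 (XOR where the leading bit is 1):
  pos 0: 10000 XOR 10111 = 00111
  pos 2: 11101 XOR 10111 = 01010
  pos 3: 10101 XOR 10111 = 00010
  pos 6: 10000 XOR 10111 = 00111
  pos 8: 11100 XOR 10111 = 01011
Remainder (last 4 bits) = 1011. This is the CRC / FCS.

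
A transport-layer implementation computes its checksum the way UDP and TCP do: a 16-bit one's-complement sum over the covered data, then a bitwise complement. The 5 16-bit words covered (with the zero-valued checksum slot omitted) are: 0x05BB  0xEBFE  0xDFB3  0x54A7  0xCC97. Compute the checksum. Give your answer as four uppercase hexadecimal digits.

One's-complement addition (fold any carry out of bit 15 back into bit 0):
  0x05BB + 0xEBFE = 0x0F1B9
  0xF1B9 + 0xDFB3 = 0x1D16C → wrap carry → 0xD16D
  0xD16D + 0x54A7 = 0x12614 → wrap carry → 0x2615
  0x2615 + 0xCC97 = 0x0F2AC
One's-complement sum = 0xF2AC.
Checksum = ~0xF2AC & 0xFFFF = 0x0D53.

0D53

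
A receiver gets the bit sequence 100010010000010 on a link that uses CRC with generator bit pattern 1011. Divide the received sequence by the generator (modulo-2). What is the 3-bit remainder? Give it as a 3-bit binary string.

001

Modulo-2 division of 100010010000010 by 1011:
  pos 0: 1000 XOR 1011 = 0011
  pos 2: 1110 XOR 1011 = 0101
  pos 3: 1010 XOR 1011 = 0001
  pos 6: 1100 XOR 1011 = 0111
  pos 7: 1110 XOR 1011 = 0101
  pos 8: 1010 XOR 1011 = 0001
  pos 11: 1010 XOR 1011 = 0001
Remainder = 001 (nonzero — an error is detected).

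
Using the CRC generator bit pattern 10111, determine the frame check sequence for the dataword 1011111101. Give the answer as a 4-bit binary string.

Append 4 zeros: 10111111010000. Divide by 10111 (XOR where the leading bit is 1):
  pos 0: 10111 XOR 10111 = 00000
  pos 5: 11101 XOR 10111 = 01010
  pos 6: 10100 XOR 10111 = 00011
  pos 9: 11000 XOR 10111 = 01111
Remainder (last 4 bits) = 1111. This is the CRC / FCS.

1111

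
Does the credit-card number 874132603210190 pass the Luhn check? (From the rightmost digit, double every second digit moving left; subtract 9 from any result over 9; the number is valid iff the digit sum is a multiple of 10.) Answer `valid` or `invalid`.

valid

From the right, keep odd positions and double even positions (subtract 9 from any doubled value over 9):
  doubled (positions 2,4,...): 9 0 4 0 4 2 5 → sum 24
  kept (positions 1,3,...): 0 1 1 3 6 3 4 8 → sum 26
Total = 50.
50 mod 10 = 0, so the number is valid.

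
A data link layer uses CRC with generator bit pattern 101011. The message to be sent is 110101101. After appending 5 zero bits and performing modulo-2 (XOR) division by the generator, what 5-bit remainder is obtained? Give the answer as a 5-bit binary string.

Append 5 zeros: 11010110100000. Divide by 101011 (XOR where the leading bit is 1):
  pos 0: 110101 XOR 101011 = 011110
  pos 1: 111101 XOR 101011 = 010110
  pos 2: 101100 XOR 101011 = 000111
  pos 5: 111100 XOR 101011 = 010111
  pos 6: 101110 XOR 101011 = 000101
Remainder (last 5 bits) = 10100. This is the CRC / FCS.

10100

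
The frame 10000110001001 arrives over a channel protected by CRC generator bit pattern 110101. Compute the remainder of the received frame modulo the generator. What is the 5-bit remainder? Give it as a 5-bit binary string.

11001

Modulo-2 division of 10000110001001 by 110101:
  pos 0: 100001 XOR 110101 = 010100
  pos 1: 101001 XOR 110101 = 011100
  pos 2: 111000 XOR 110101 = 001101
  pos 4: 110100 XOR 110101 = 000001
Remainder = 11001 (nonzero — an error is detected).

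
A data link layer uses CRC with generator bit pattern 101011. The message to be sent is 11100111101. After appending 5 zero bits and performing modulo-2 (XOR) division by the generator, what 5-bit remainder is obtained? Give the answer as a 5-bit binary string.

Append 5 zeros: 1110011110100000. Divide by 101011 (XOR where the leading bit is 1):
  pos 0: 111001 XOR 101011 = 010010
  pos 1: 100101 XOR 101011 = 001110
  pos 3: 111011 XOR 101011 = 010000
  pos 4: 100000 XOR 101011 = 001011
  pos 6: 101110 XOR 101011 = 000101
  pos 9: 101000 XOR 101011 = 000011
Remainder (last 5 bits) = 00110. This is the CRC / FCS.

00110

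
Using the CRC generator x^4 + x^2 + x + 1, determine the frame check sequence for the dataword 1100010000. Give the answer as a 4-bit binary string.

Append 4 zeros: 11000100000000. Divide by 10111 (XOR where the leading bit is 1):
  pos 0: 11000 XOR 10111 = 01111
  pos 1: 11111 XOR 10111 = 01000
  pos 2: 10000 XOR 10111 = 00111
  pos 4: 11100 XOR 10111 = 01011
  pos 5: 10110 XOR 10111 = 00001
  pos 9: 10000 XOR 10111 = 00111
Remainder (last 4 bits) = 0111. This is the CRC / FCS.

0111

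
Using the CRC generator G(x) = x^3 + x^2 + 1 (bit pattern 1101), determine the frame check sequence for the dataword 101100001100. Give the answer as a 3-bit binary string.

Append 3 zeros: 101100001100000. Divide by 1101 (XOR where the leading bit is 1):
  pos 0: 1011 XOR 1101 = 0110
  pos 1: 1100 XOR 1101 = 0001
  pos 4: 1000 XOR 1101 = 0101
  pos 5: 1011 XOR 1101 = 0110
  pos 6: 1101 XOR 1101 = 0000
Remainder (last 3 bits) = 000. This is the CRC / FCS.

000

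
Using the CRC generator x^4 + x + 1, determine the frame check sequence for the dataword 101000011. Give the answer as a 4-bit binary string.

Append 4 zeros: 1010000110000. Divide by 10011 (XOR where the leading bit is 1):
  pos 0: 10100 XOR 10011 = 00111
  pos 2: 11100 XOR 10011 = 01111
  pos 3: 11111 XOR 10011 = 01100
  pos 4: 11001 XOR 10011 = 01010
  pos 5: 10100 XOR 10011 = 00111
  pos 7: 11100 XOR 10011 = 01111
  pos 8: 11110 XOR 10011 = 01101
Remainder (last 4 bits) = 1101. This is the CRC / FCS.

1101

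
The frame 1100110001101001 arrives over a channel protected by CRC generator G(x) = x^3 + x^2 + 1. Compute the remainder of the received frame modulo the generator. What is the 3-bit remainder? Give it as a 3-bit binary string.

000

Modulo-2 division of 1100110001101001 by 1101:
  pos 0: 1100 XOR 1101 = 0001
  pos 3: 1110 XOR 1101 = 0011
  pos 5: 1100 XOR 1101 = 0001
  pos 8: 1110 XOR 1101 = 0011
  pos 10: 1110 XOR 1101 = 0011
  pos 12: 1101 XOR 1101 = 0000
Remainder = 000 (zero — the frame passes the CRC check).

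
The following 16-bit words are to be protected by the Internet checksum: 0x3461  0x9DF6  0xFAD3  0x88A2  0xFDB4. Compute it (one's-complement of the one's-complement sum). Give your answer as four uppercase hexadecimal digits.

AC7C

One's-complement addition (fold any carry out of bit 15 back into bit 0):
  0x3461 + 0x9DF6 = 0x0D257
  0xD257 + 0xFAD3 = 0x1CD2A → wrap carry → 0xCD2B
  0xCD2B + 0x88A2 = 0x155CD → wrap carry → 0x55CE
  0x55CE + 0xFDB4 = 0x15382 → wrap carry → 0x5383
One's-complement sum = 0x5383.
Checksum = ~0x5383 & 0xFFFF = 0xAC7C.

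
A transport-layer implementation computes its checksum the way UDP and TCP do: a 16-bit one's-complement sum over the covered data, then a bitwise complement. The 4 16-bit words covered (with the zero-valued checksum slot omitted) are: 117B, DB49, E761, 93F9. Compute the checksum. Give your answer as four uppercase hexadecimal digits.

One's-complement addition (fold any carry out of bit 15 back into bit 0):
  0x117B + 0xDB49 = 0x0ECC4
  0xECC4 + 0xE761 = 0x1D425 → wrap carry → 0xD426
  0xD426 + 0x93F9 = 0x1681F → wrap carry → 0x6820
One's-complement sum = 0x6820.
Checksum = ~0x6820 & 0xFFFF = 0x97DF.

97DF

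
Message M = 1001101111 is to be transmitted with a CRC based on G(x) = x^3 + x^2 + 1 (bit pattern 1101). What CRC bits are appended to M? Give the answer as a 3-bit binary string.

Append 3 zeros: 1001101111000. Divide by 1101 (XOR where the leading bit is 1):
  pos 0: 1001 XOR 1101 = 0100
  pos 1: 1001 XOR 1101 = 0100
  pos 2: 1000 XOR 1101 = 0101
  pos 3: 1011 XOR 1101 = 0110
  pos 4: 1101 XOR 1101 = 0000
  pos 8: 1100 XOR 1101 = 0001
Remainder (last 3 bits) = 010. This is the CRC / FCS.

010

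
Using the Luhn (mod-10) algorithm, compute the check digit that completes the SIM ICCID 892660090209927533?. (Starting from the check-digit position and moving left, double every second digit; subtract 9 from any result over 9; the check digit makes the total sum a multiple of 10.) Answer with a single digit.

0

Partial digits right→left: 3 3 5 7 2 9 9 0 2 0 9 0 0 6 6 2 9 8
Double every second digit counting from the check-digit position (so the 1st, 3rd, 5th, ... of the partial from the right).
  doubled (with −9 where >9): 6 1 4 9 4 9 0 3 9 → sum 45
  kept as-is: 3 7 9 0 0 0 6 2 8 → sum 35
Total = 45 + 35 = 80.
Check digit = (10 − (80 mod 10)) mod 10 = 0.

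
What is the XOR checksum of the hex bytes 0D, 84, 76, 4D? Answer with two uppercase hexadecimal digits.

B2

XOR the bytes together:
  start with 0x0D
  0x0D ⊕ 0x84 = 0x89
  0x89 ⊕ 0x76 = 0xFF
  0xFF ⊕ 0x4D = 0xB2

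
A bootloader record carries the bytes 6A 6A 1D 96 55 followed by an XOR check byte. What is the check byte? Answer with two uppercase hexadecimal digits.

XOR the bytes together:
  start with 0x6A
  0x6A ⊕ 0x6A = 0x00
  0x00 ⊕ 0x1D = 0x1D
  0x1D ⊕ 0x96 = 0x8B
  0x8B ⊕ 0x55 = 0xDE

DE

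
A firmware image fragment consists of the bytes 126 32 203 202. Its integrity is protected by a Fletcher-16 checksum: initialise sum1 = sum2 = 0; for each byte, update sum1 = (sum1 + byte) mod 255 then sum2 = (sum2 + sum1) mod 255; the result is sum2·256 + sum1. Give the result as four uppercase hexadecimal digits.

BC35

Running sums (mod 255):
  after byte 0 (126): sum1=126, sum2=126
  after byte 1 (32): sum1=158, sum2=29
  after byte 2 (203): sum1=106, sum2=135
  after byte 3 (202): sum1=53, sum2=188
Checksum = sum2·256 + sum1 = 188·256 + 53 = 48181 = 0xBC35.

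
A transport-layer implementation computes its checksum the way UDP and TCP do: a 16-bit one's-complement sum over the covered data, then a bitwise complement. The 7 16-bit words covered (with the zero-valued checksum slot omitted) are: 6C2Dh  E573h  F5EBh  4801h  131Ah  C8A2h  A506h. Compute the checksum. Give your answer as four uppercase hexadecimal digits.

EFAD

One's-complement addition (fold any carry out of bit 15 back into bit 0):
  0x6C2D + 0xE573 = 0x151A0 → wrap carry → 0x51A1
  0x51A1 + 0xF5EB = 0x1478C → wrap carry → 0x478D
  0x478D + 0x4801 = 0x08F8E
  0x8F8E + 0x131A = 0x0A2A8
  0xA2A8 + 0xC8A2 = 0x16B4A → wrap carry → 0x6B4B
  0x6B4B + 0xA506 = 0x11051 → wrap carry → 0x1052
One's-complement sum = 0x1052.
Checksum = ~0x1052 & 0xFFFF = 0xEFAD.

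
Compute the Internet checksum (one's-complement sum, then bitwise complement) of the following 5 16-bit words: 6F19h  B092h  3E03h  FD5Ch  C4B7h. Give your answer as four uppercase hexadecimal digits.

One's-complement addition (fold any carry out of bit 15 back into bit 0):
  0x6F19 + 0xB092 = 0x11FAB → wrap carry → 0x1FAC
  0x1FAC + 0x3E03 = 0x05DAF
  0x5DAF + 0xFD5C = 0x15B0B → wrap carry → 0x5B0C
  0x5B0C + 0xC4B7 = 0x11FC3 → wrap carry → 0x1FC4
One's-complement sum = 0x1FC4.
Checksum = ~0x1FC4 & 0xFFFF = 0xE03B.

E03B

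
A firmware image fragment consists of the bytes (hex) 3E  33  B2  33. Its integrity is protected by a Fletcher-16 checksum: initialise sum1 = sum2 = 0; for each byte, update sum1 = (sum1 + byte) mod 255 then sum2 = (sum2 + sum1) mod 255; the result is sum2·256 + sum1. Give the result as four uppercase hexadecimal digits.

2B57

Running sums (mod 255):
  after byte 0 (3E): sum1=62, sum2=62
  after byte 1 (33): sum1=113, sum2=175
  after byte 2 (B2): sum1=36, sum2=211
  after byte 3 (33): sum1=87, sum2=43
Checksum = sum2·256 + sum1 = 43·256 + 87 = 11095 = 0x2B57.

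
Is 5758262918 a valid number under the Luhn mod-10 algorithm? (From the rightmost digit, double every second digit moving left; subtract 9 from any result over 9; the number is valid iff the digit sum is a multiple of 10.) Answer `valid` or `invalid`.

From the right, keep odd positions and double even positions (subtract 9 from any doubled value over 9):
  doubled (positions 2,4,...): 2 4 4 1 1 → sum 12
  kept (positions 1,3,...): 8 9 6 8 7 → sum 38
Total = 50.
50 mod 10 = 0, so the number is valid.

valid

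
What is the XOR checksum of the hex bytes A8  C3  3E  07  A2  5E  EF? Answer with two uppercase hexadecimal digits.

XOR the bytes together:
  start with 0xA8
  0xA8 ⊕ 0xC3 = 0x6B
  0x6B ⊕ 0x3E = 0x55
  0x55 ⊕ 0x07 = 0x52
  0x52 ⊕ 0xA2 = 0xF0
  0xF0 ⊕ 0x5E = 0xAE
  0xAE ⊕ 0xEF = 0x41

41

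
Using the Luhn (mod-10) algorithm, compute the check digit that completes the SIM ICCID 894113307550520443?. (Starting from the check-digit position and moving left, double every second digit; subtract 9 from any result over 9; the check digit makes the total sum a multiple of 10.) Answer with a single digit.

Partial digits right→left: 3 4 4 0 2 5 0 5 5 7 0 3 3 1 1 4 9 8
Double every second digit counting from the check-digit position (so the 1st, 3rd, 5th, ... of the partial from the right).
  doubled (with −9 where >9): 6 8 4 0 1 0 6 2 9 → sum 36
  kept as-is: 4 0 5 5 7 3 1 4 8 → sum 37
Total = 36 + 37 = 73.
Check digit = (10 − (73 mod 10)) mod 10 = 7.

7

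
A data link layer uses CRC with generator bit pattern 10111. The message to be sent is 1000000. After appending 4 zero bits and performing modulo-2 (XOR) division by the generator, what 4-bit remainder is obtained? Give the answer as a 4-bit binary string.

1000

Append 4 zeros: 10000000000. Divide by 10111 (XOR where the leading bit is 1):
  pos 0: 10000 XOR 10111 = 00111
  pos 2: 11100 XOR 10111 = 01011
  pos 3: 10110 XOR 10111 = 00001
Remainder (last 4 bits) = 1000. This is the CRC / FCS.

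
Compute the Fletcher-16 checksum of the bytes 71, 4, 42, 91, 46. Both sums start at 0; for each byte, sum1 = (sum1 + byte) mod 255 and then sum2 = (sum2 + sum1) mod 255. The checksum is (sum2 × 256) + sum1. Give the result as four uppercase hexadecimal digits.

D7FE

Running sums (mod 255):
  after byte 0 (71): sum1=71, sum2=71
  after byte 1 (4): sum1=75, sum2=146
  after byte 2 (42): sum1=117, sum2=8
  after byte 3 (91): sum1=208, sum2=216
  after byte 4 (46): sum1=254, sum2=215
Checksum = sum2·256 + sum1 = 215·256 + 254 = 55294 = 0xD7FE.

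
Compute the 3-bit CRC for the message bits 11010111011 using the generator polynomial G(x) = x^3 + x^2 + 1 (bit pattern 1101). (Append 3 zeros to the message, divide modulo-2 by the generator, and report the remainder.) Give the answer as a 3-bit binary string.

111

Append 3 zeros: 11010111011000. Divide by 1101 (XOR where the leading bit is 1):
  pos 0: 1101 XOR 1101 = 0000
  pos 5: 1110 XOR 1101 = 0011
  pos 7: 1111 XOR 1101 = 0010
  pos 9: 1000 XOR 1101 = 0101
  pos 10: 1010 XOR 1101 = 0111
Remainder (last 3 bits) = 111. This is the CRC / FCS.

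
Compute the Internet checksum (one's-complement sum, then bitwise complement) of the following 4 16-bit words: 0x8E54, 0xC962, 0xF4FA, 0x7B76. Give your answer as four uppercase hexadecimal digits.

37D7

One's-complement addition (fold any carry out of bit 15 back into bit 0):
  0x8E54 + 0xC962 = 0x157B6 → wrap carry → 0x57B7
  0x57B7 + 0xF4FA = 0x14CB1 → wrap carry → 0x4CB2
  0x4CB2 + 0x7B76 = 0x0C828
One's-complement sum = 0xC828.
Checksum = ~0xC828 & 0xFFFF = 0x37D7.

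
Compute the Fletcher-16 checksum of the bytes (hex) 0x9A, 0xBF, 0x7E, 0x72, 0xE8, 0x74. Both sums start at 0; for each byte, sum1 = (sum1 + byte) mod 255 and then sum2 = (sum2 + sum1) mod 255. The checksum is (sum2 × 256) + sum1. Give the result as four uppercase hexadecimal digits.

Running sums (mod 255):
  after byte 0 (0x9A): sum1=154, sum2=154
  after byte 1 (0xBF): sum1=90, sum2=244
  after byte 2 (0x7E): sum1=216, sum2=205
  after byte 3 (0x72): sum1=75, sum2=25
  after byte 4 (0xE8): sum1=52, sum2=77
  after byte 5 (0x74): sum1=168, sum2=245
Checksum = sum2·256 + sum1 = 245·256 + 168 = 62888 = 0xF5A8.

F5A8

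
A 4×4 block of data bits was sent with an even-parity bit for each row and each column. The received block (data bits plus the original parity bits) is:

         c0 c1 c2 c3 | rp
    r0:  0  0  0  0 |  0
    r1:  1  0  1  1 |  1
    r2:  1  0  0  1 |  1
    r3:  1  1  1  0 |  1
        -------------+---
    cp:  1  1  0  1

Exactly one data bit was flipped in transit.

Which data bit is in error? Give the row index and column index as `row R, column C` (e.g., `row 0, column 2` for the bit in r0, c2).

row 2, column 3

Recompute each row's even parity and compare to rp:
  r0: data parity 0, sent rp 0 → ok
  r1: data parity 1, sent rp 1 → ok
  r2: data parity 0, sent rp 1 → mismatch
  r3: data parity 1, sent rp 1 → ok
Recompute each column's even parity and compare to cp:
  c0: data parity 1, sent cp 1 → ok
  c1: data parity 1, sent cp 1 → ok
  c2: data parity 0, sent cp 0 → ok
  c3: data parity 0, sent cp 1 → mismatch
Exactly one row (r2) and one column (c3) fail → the flipped bit is at their intersection.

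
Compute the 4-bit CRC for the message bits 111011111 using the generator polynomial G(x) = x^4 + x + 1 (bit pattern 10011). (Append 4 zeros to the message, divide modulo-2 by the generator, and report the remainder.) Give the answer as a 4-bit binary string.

0001

Append 4 zeros: 1110111110000. Divide by 10011 (XOR where the leading bit is 1):
  pos 0: 11101 XOR 10011 = 01110
  pos 1: 11101 XOR 10011 = 01110
  pos 2: 11101 XOR 10011 = 01110
  pos 3: 11101 XOR 10011 = 01110
  pos 4: 11101 XOR 10011 = 01110
  pos 5: 11100 XOR 10011 = 01111
  pos 6: 11110 XOR 10011 = 01101
  pos 7: 11010 XOR 10011 = 01001
  pos 8: 10010 XOR 10011 = 00001
Remainder (last 4 bits) = 0001. This is the CRC / FCS.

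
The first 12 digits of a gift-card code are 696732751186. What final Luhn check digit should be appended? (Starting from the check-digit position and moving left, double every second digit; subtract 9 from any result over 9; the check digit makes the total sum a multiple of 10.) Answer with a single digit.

Partial digits right→left: 6 8 1 1 5 7 2 3 7 6 9 6
Double every second digit counting from the check-digit position (so the 1st, 3rd, 5th, ... of the partial from the right).
  doubled (with −9 where >9): 3 2 1 4 5 9 → sum 24
  kept as-is: 8 1 7 3 6 6 → sum 31
Total = 24 + 31 = 55.
Check digit = (10 − (55 mod 10)) mod 10 = 5.

5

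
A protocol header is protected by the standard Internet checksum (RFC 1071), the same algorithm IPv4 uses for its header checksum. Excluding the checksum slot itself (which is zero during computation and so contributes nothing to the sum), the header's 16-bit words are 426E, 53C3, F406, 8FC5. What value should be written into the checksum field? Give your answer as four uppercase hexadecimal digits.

One's-complement addition (fold any carry out of bit 15 back into bit 0):
  0x426E + 0x53C3 = 0x09631
  0x9631 + 0xF406 = 0x18A37 → wrap carry → 0x8A38
  0x8A38 + 0x8FC5 = 0x119FD → wrap carry → 0x19FE
One's-complement sum = 0x19FE.
Checksum = ~0x19FE & 0xFFFF = 0xE601.

E601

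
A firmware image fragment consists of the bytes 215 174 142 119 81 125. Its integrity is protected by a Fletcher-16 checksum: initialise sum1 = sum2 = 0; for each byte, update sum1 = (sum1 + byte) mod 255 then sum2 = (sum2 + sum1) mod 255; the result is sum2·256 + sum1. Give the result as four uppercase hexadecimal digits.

Running sums (mod 255):
  after byte 0 (215): sum1=215, sum2=215
  after byte 1 (174): sum1=134, sum2=94
  after byte 2 (142): sum1=21, sum2=115
  after byte 3 (119): sum1=140, sum2=0
  after byte 4 (81): sum1=221, sum2=221
  after byte 5 (125): sum1=91, sum2=57
Checksum = sum2·256 + sum1 = 57·256 + 91 = 14683 = 0x395B.

395B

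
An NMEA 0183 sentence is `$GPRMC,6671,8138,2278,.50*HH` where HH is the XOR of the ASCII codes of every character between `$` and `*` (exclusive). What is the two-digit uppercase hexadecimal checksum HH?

XOR the ASCII codes of the payload characters:
  'G' = 0x47 → acc = 0x47
  'P' = 0x50 → acc = 0x17
  'R' = 0x52 → acc = 0x45
  'M' = 0x4D → acc = 0x08
  'C' = 0x43 → acc = 0x4B
  ',' = 0x2C → acc = 0x67
  '6' = 0x36 → acc = 0x51
  '6' = 0x36 → acc = 0x67
  '7' = 0x37 → acc = 0x50
  '1' = 0x31 → acc = 0x61
  ',' = 0x2C → acc = 0x4D
  '8' = 0x38 → acc = 0x75
  '1' = 0x31 → acc = 0x44
  '3' = 0x33 → acc = 0x77
  '8' = 0x38 → acc = 0x4F
  ',' = 0x2C → acc = 0x63
  '2' = 0x32 → acc = 0x51
  '2' = 0x32 → acc = 0x63
  '7' = 0x37 → acc = 0x54
  '8' = 0x38 → acc = 0x6C
  ',' = 0x2C → acc = 0x40
  '.' = 0x2E → acc = 0x6E
  '5' = 0x35 → acc = 0x5B
  '0' = 0x30 → acc = 0x6B
Checksum = 0x6B.

6B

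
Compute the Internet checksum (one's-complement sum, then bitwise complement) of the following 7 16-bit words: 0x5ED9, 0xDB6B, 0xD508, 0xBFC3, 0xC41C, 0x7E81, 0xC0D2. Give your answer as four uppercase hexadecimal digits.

One's-complement addition (fold any carry out of bit 15 back into bit 0):
  0x5ED9 + 0xDB6B = 0x13A44 → wrap carry → 0x3A45
  0x3A45 + 0xD508 = 0x10F4D → wrap carry → 0x0F4E
  0x0F4E + 0xBFC3 = 0x0CF11
  0xCF11 + 0xC41C = 0x1932D → wrap carry → 0x932E
  0x932E + 0x7E81 = 0x111AF → wrap carry → 0x11B0
  0x11B0 + 0xC0D2 = 0x0D282
One's-complement sum = 0xD282.
Checksum = ~0xD282 & 0xFFFF = 0x2D7D.

2D7D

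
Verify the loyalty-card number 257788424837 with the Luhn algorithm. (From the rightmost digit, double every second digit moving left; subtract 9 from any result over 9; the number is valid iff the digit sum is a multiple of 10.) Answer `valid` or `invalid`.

invalid

From the right, keep odd positions and double even positions (subtract 9 from any doubled value over 9):
  doubled (positions 2,4,...): 6 8 8 7 5 4 → sum 38
  kept (positions 1,3,...): 7 8 2 8 7 5 → sum 37
Total = 75.
75 mod 10 = 5, so the number is invalid.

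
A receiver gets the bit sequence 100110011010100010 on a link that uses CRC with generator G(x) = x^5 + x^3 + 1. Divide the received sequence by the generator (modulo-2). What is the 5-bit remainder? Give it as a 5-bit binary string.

00110

Modulo-2 division of 100110011010100010 by 101001:
  pos 0: 100110 XOR 101001 = 001111
  pos 2: 111101 XOR 101001 = 010100
  pos 3: 101001 XOR 101001 = 000000
  pos 10: 101000 XOR 101001 = 000001
Remainder = 00110 (nonzero — an error is detected).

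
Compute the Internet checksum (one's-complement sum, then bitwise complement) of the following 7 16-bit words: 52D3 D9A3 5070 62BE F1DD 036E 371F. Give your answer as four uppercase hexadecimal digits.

F3EE

One's-complement addition (fold any carry out of bit 15 back into bit 0):
  0x52D3 + 0xD9A3 = 0x12C76 → wrap carry → 0x2C77
  0x2C77 + 0x5070 = 0x07CE7
  0x7CE7 + 0x62BE = 0x0DFA5
  0xDFA5 + 0xF1DD = 0x1D182 → wrap carry → 0xD183
  0xD183 + 0x036E = 0x0D4F1
  0xD4F1 + 0x371F = 0x10C10 → wrap carry → 0x0C11
One's-complement sum = 0x0C11.
Checksum = ~0x0C11 & 0xFFFF = 0xF3EE.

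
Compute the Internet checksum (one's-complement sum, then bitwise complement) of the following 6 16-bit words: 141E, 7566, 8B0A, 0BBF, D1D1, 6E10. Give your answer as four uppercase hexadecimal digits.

9FCF

One's-complement addition (fold any carry out of bit 15 back into bit 0):
  0x141E + 0x7566 = 0x08984
  0x8984 + 0x8B0A = 0x1148E → wrap carry → 0x148F
  0x148F + 0x0BBF = 0x0204E
  0x204E + 0xD1D1 = 0x0F21F
  0xF21F + 0x6E10 = 0x1602F → wrap carry → 0x6030
One's-complement sum = 0x6030.
Checksum = ~0x6030 & 0xFFFF = 0x9FCF.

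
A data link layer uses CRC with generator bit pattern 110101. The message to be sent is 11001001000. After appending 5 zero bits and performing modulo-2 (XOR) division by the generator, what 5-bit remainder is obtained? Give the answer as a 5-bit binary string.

00011

Append 5 zeros: 1100100100000000. Divide by 110101 (XOR where the leading bit is 1):
  pos 0: 110010 XOR 110101 = 000111
  pos 3: 111010 XOR 110101 = 001111
  pos 5: 111100 XOR 110101 = 001001
  pos 7: 100100 XOR 110101 = 010001
  pos 8: 100010 XOR 110101 = 010111
  pos 9: 101110 XOR 110101 = 011011
  pos 10: 110110 XOR 110101 = 000011
Remainder (last 5 bits) = 00011. This is the CRC / FCS.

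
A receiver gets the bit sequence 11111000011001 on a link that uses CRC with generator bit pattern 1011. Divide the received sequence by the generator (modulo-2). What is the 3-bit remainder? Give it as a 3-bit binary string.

111

Modulo-2 division of 11111000011001 by 1011:
  pos 0: 1111 XOR 1011 = 0100
  pos 1: 1001 XOR 1011 = 0010
  pos 3: 1000 XOR 1011 = 0011
  pos 5: 1100 XOR 1011 = 0111
  pos 6: 1111 XOR 1011 = 0100
  pos 7: 1001 XOR 1011 = 0010
  pos 9: 1000 XOR 1011 = 0011
Remainder = 111 (nonzero — an error is detected).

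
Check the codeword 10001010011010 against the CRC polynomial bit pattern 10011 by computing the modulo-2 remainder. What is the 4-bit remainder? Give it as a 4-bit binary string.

0101

Modulo-2 division of 10001010011010 by 10011:
  pos 0: 10001 XOR 10011 = 00010
  pos 3: 10010 XOR 10011 = 00001
  pos 7: 10110 XOR 10011 = 00101
  pos 9: 10110 XOR 10011 = 00101
Remainder = 0101 (nonzero — an error is detected).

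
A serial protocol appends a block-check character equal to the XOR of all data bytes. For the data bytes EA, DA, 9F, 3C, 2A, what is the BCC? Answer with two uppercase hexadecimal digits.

XOR the bytes together:
  start with 0xEA
  0xEA ⊕ 0xDA = 0x30
  0x30 ⊕ 0x9F = 0xAF
  0xAF ⊕ 0x3C = 0x93
  0x93 ⊕ 0x2A = 0xB9

B9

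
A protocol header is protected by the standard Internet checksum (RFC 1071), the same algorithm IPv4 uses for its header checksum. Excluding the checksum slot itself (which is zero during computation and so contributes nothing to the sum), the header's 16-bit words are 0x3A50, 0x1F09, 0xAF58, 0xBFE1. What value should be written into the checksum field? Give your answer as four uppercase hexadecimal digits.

376C

One's-complement addition (fold any carry out of bit 15 back into bit 0):
  0x3A50 + 0x1F09 = 0x05959
  0x5959 + 0xAF58 = 0x108B1 → wrap carry → 0x08B2
  0x08B2 + 0xBFE1 = 0x0C893
One's-complement sum = 0xC893.
Checksum = ~0xC893 & 0xFFFF = 0x376C.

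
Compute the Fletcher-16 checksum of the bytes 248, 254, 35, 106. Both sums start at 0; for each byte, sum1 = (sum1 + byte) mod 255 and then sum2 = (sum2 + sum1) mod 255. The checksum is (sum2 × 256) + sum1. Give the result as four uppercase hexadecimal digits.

9185

Running sums (mod 255):
  after byte 0 (248): sum1=248, sum2=248
  after byte 1 (254): sum1=247, sum2=240
  after byte 2 (35): sum1=27, sum2=12
  after byte 3 (106): sum1=133, sum2=145
Checksum = sum2·256 + sum1 = 145·256 + 133 = 37253 = 0x9185.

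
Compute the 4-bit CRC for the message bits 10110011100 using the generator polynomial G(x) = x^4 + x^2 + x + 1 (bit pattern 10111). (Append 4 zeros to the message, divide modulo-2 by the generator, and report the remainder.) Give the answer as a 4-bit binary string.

Append 4 zeros: 101100111000000. Divide by 10111 (XOR where the leading bit is 1):
  pos 0: 10110 XOR 10111 = 00001
  pos 4: 10111 XOR 10111 = 00000
Remainder (last 4 bits) = 0000. This is the CRC / FCS.

0000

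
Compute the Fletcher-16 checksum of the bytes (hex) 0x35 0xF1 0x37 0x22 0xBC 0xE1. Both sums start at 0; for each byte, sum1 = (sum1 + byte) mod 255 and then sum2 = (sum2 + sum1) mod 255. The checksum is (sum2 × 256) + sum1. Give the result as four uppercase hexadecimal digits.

971F

Running sums (mod 255):
  after byte 0 (0x35): sum1=53, sum2=53
  after byte 1 (0xF1): sum1=39, sum2=92
  after byte 2 (0x37): sum1=94, sum2=186
  after byte 3 (0x22): sum1=128, sum2=59
  after byte 4 (0xBC): sum1=61, sum2=120
  after byte 5 (0xE1): sum1=31, sum2=151
Checksum = sum2·256 + sum1 = 151·256 + 31 = 38687 = 0x971F.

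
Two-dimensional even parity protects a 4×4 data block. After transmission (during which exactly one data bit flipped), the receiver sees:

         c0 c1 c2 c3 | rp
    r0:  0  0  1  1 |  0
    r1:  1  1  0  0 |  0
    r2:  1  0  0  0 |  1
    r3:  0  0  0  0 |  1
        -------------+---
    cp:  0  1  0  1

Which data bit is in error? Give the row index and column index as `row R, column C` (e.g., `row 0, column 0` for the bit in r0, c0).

row 3, column 2

Recompute each row's even parity and compare to rp:
  r0: data parity 0, sent rp 0 → ok
  r1: data parity 0, sent rp 0 → ok
  r2: data parity 1, sent rp 1 → ok
  r3: data parity 0, sent rp 1 → mismatch
Recompute each column's even parity and compare to cp:
  c0: data parity 0, sent cp 0 → ok
  c1: data parity 1, sent cp 1 → ok
  c2: data parity 1, sent cp 0 → mismatch
  c3: data parity 1, sent cp 1 → ok
Exactly one row (r3) and one column (c2) fail → the flipped bit is at their intersection.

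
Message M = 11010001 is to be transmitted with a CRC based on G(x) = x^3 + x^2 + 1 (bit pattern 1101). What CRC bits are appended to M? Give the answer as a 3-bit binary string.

101

Append 3 zeros: 11010001000. Divide by 1101 (XOR where the leading bit is 1):
  pos 0: 1101 XOR 1101 = 0000
  pos 7: 1000 XOR 1101 = 0101
Remainder (last 3 bits) = 101. This is the CRC / FCS.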